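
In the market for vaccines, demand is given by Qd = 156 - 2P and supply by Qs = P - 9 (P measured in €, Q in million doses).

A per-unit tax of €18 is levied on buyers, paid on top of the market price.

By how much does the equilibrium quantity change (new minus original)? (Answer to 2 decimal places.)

Solve the original market: 156 - 2P = P - 9, hence P = 55 and Q = 46.
Since buyers pay the price plus the tax, the effective demand curve becomes Qd = 120 - 2P.
Equate the new curves: 120 - 2P = P - 9, giving 129 = 3P, P = 43, Q = 34.
ΔQ = 34 − 46 = -12.00.

-12.00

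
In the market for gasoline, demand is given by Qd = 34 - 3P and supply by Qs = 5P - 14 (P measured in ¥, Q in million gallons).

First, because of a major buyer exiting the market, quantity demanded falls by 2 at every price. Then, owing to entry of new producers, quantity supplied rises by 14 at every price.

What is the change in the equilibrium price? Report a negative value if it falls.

Original equilibrium: 34 - 3P = 5P - 14 gives 48 = 8P, so P = 6 and Q = 16.
With the change applied: demand Qd = 32 - 3P, supply Qs = 5P.
New equilibrium: 32 - 3P = 5P ⇒ 32 = 8P ⇒ P = 4, Q = 20.
ΔP = 4 − 6 = -2.

-2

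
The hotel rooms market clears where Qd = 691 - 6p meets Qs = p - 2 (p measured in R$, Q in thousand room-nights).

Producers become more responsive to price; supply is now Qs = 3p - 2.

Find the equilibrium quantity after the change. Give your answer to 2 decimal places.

Original equilibrium: 691 - 6p = p - 2 gives 693 = 7p, so p = 99 and Q = 97.
The new curves are Qd = 691 - 6p (demand) and Qs = 3p - 2 (supply).
Equate the new curves: 691 - 6p = 3p - 2, giving 693 = 9p, p = 77, Q = 229.

229.00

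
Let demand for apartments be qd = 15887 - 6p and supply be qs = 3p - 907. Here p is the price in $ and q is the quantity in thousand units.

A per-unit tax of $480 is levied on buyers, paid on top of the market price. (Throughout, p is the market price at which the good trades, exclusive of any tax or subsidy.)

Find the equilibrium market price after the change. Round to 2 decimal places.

1546.00

Before the shock: 15887 - 6p = 3p - 907 ⇒ 16794 = 9p ⇒ p = 1866, q = 4691.
Since buyers pay the price plus the tax, the effective demand curve becomes qd = 13007 - 6p.
Setting them equal: 13007 - 6p = 3p - 907 → 13914 = 9p, so p = 1546 and q = 3731.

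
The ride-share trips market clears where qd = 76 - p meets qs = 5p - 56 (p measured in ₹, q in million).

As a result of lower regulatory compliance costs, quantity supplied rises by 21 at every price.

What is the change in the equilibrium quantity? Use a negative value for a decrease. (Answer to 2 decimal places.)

Solve the original market: 76 - p = 5p - 56, hence p = 22 and q = 54.
The new curves are qd = 76 - p (demand) and qs = 5p - 35 (supply).
Equate the new curves: 76 - p = 5p - 35, giving 111 = 6p, p = 18.5, q = 57.5.
Δq = 57.5 − 54 = +3.50.

+3.50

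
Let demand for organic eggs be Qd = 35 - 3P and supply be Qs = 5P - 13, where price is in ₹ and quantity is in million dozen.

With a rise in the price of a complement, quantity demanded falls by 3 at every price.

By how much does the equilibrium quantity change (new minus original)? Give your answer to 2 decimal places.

-1.88

Solve the original market: 35 - 3P = 5P - 13, hence P = 6 and Q = 17.
With the change applied: demand Qd = 32 - 3P, supply Qs = 5P - 13.
Setting them equal: 32 - 3P = 5P - 13 → 45 = 8P, so P = 5.625 and Q = 15.125.
ΔQ = 15.125 − 17 = -1.88.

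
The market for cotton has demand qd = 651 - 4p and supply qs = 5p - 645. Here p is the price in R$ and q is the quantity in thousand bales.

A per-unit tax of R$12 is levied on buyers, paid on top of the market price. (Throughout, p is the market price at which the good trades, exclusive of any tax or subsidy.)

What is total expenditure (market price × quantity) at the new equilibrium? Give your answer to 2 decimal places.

Initially, 651 - 4p = 5p - 645, so 1296 = 9p and p = 144, q = 75.
Since buyers pay the price plus the tax, the effective demand curve becomes qd = 603 - 4p.
Clearing the new market: 603 - 4p = 5p - 645, so p = 416/3 ≈ 138.6667 and q = 145/3 ≈ 48.3333.
New expenditure = 138.6667 × 48.3333 = 6702.22.

6702.22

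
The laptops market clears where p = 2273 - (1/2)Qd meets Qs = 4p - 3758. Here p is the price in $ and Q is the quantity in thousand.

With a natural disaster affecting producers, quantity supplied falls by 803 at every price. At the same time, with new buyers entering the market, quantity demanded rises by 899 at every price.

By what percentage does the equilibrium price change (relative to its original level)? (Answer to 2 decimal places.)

+20.50

Initially, 4546 - 2p = 4p - 3758, so 8304 = 6p and p = 1384, Q = 1778.
The new curves are Qd = 5445 - 2p (demand) and Qs = 4p - 4561 (supply).
Setting them equal: 5445 - 2p = 4p - 4561 → 10006 = 6p, so p = 5003/3 ≈ 1667.6667 and Q = 6329/3 ≈ 2109.6667.
%Δp = (1667.6667 − 1384) / 1384 × 100 = +20.50%.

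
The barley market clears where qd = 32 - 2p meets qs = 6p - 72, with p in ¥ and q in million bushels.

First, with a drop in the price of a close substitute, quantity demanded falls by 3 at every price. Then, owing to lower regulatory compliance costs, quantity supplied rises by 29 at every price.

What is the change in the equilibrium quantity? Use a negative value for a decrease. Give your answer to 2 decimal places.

+5.00

Solve the original market: 32 - 2p = 6p - 72, hence p = 13 and q = 6.
The shock moves the curves to qd = 29 - 2p and qs = 6p - 43.
New equilibrium: 29 - 2p = 6p - 43 ⇒ 72 = 8p ⇒ p = 9, q = 11.
Δq = 11 − 6 = +5.00.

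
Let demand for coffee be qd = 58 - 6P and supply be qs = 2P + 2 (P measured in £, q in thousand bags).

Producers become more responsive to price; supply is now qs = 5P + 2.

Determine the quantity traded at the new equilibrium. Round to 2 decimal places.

27.45

Original equilibrium: 58 - 6P = 2P + 2 gives 56 = 8P, so P = 7 and q = 16.
After the shift, demand is qd = 58 - 6P and supply is qs = 5P + 2.
Clearing the new market: 58 - 6P = 5P + 2, so P = 56/11 ≈ 5.0909 and q = 302/11 ≈ 27.4545.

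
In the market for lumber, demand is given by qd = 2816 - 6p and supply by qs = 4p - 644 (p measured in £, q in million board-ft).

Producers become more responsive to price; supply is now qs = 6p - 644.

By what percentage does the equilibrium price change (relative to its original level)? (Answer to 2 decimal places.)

-16.67

Original equilibrium: 2816 - 6p = 4p - 644 gives 3460 = 10p, so p = 346 and q = 740.
The new curves are qd = 2816 - 6p (demand) and qs = 6p - 644 (supply).
Equate the new curves: 2816 - 6p = 6p - 644, giving 3460 = 12p, p = 865/3 ≈ 288.3333, q = 1086.
%Δp = (288.3333 − 346) / 346 × 100 = -16.67%.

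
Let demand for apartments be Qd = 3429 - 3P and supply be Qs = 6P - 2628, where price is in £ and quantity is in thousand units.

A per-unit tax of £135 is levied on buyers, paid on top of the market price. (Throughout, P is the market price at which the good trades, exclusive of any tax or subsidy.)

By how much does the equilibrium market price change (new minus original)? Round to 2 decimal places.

Solve the original market: 3429 - 3P = 6P - 2628, hence P = 673 and Q = 1410.
Since buyers pay the price plus the tax, the effective demand curve becomes Qd = 3024 - 3P.
Equate the new curves: 3024 - 3P = 6P - 2628, giving 5652 = 9P, P = 628, Q = 1140.
ΔP = 628 − 673 = -45.00.

-45.00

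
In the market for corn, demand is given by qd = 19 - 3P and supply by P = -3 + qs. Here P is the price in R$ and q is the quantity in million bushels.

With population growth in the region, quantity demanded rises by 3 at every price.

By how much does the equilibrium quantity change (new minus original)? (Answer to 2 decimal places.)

Original equilibrium: 19 - 3P = P + 3 gives 16 = 4P, so P = 4 and q = 7.
The new curves are qd = 22 - 3P (demand) and qs = P + 3 (supply).
Setting them equal: 22 - 3P = P + 3 → 19 = 4P, so P = 4.75 and q = 7.75.
Δq = 7.75 − 7 = +0.75.

+0.75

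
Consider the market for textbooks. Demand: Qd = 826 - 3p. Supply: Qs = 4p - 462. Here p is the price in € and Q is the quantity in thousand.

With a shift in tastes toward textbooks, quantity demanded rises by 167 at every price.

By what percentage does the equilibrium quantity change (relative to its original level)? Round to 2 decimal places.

+34.83

Initially, 826 - 3p = 4p - 462, so 1288 = 7p and p = 184, Q = 274.
After the shift, demand is Qd = 993 - 3p and supply is Qs = 4p - 462.
Setting them equal: 993 - 3p = 4p - 462 → 1455 = 7p, so p = 1455/7 ≈ 207.8571 and Q = 2586/7 ≈ 369.4286.
%ΔQ = (369.4286 − 274) / 274 × 100 = +34.83%.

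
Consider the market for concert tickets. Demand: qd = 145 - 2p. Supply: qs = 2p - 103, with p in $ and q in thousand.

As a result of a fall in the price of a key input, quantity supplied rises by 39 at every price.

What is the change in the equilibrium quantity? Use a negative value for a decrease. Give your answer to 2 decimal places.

Original equilibrium: 145 - 2p = 2p - 103 gives 248 = 4p, so p = 62 and q = 21.
With the change applied: demand qd = 145 - 2p, supply qs = 2p - 64.
New equilibrium: 145 - 2p = 2p - 64 ⇒ 209 = 4p ⇒ p = 52.25, q = 40.5.
Δq = 40.5 − 21 = +19.50.

+19.50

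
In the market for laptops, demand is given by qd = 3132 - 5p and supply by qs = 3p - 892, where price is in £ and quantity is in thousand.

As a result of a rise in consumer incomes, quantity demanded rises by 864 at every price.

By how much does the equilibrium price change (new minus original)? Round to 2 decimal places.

Before the shock: 3132 - 5p = 3p - 892 ⇒ 4024 = 8p ⇒ p = 503, q = 617.
The shock moves the curves to qd = 3996 - 5p and qs = 3p - 892.
Setting them equal: 3996 - 5p = 3p - 892 → 4888 = 8p, so p = 611 and q = 941.
Δp = 611 − 503 = +108.00.

+108.00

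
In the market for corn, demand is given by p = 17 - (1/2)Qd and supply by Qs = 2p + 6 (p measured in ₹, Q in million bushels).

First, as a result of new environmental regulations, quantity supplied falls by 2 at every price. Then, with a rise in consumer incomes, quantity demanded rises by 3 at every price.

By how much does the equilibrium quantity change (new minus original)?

Initially, 34 - 2p = 2p + 6, so 28 = 4p and p = 7, Q = 20.
After the shift, demand is Qd = 37 - 2p and supply is Qs = 2p + 4.
Clearing the new market: 37 - 2p = 2p + 4, so p = 8.25 and Q = 20.5.
ΔQ = 20.5 − 20 = +0.5.

+0.5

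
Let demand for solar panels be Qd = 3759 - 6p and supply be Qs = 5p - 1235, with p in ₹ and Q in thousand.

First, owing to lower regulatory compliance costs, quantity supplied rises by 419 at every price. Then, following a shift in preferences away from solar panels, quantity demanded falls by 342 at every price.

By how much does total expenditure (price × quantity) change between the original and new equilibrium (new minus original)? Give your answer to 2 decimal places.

-43476.47

Solve the original market: 3759 - 6p = 5p - 1235, hence p = 454 and Q = 1035.
The shock moves the curves to Qd = 3417 - 6p and Qs = 5p - 816.
Equate the new curves: 3417 - 6p = 5p - 816, giving 4233 = 11p, p = 4233/11 ≈ 384.8182, Q = 12189/11 ≈ 1108.0909.
Expenditure moves from 454×1035 = 469890 to 384.8182×1108.0909 = 426413.5289; change = -43476.47.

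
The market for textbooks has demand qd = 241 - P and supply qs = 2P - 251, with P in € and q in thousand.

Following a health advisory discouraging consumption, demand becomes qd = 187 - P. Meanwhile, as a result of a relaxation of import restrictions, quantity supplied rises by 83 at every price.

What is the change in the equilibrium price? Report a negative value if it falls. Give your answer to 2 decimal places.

Original equilibrium: 241 - P = 2P - 251 gives 492 = 3P, so P = 164 and q = 77.
With the change applied: demand qd = 187 - P, supply qs = 2P - 168.
Equate the new curves: 187 - P = 2P - 168, giving 355 = 3P, P = 355/3 ≈ 118.3333, q = 206/3 ≈ 68.6667.
ΔP = 118.3333 − 164 = -45.67.

-45.67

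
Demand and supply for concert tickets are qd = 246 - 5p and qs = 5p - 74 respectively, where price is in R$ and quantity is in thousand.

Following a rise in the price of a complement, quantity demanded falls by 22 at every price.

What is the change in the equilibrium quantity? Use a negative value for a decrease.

Original equilibrium: 246 - 5p = 5p - 74 gives 320 = 10p, so p = 32 and q = 86.
With the change applied: demand qd = 224 - 5p, supply qs = 5p - 74.
Equate the new curves: 224 - 5p = 5p - 74, giving 298 = 10p, p = 29.8, q = 75.
Δq = 75 − 86 = -11.

-11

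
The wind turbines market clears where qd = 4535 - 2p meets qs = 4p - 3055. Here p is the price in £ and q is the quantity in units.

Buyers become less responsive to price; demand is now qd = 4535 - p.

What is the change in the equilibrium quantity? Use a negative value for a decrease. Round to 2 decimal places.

+1012.00

Before the shock: 4535 - 2p = 4p - 3055 ⇒ 7590 = 6p ⇒ p = 1265, q = 2005.
After the shift, demand is qd = 4535 - p and supply is qs = 4p - 3055.
Equate the new curves: 4535 - p = 4p - 3055, giving 7590 = 5p, p = 1518, q = 3017.
Δq = 3017 − 2005 = +1012.00.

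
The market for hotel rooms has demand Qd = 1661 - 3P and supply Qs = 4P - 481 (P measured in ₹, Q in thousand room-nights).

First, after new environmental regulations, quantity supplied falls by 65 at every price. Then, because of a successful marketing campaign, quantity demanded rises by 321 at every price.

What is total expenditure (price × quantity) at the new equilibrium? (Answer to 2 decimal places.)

Original equilibrium: 1661 - 3P = 4P - 481 gives 2142 = 7P, so P = 306 and Q = 743.
The new curves are Qd = 1982 - 3P (demand) and Qs = 4P - 546 (supply).
Clearing the new market: 1982 - 3P = 4P - 546, so P = 2528/7 ≈ 361.1429 and Q = 6290/7 ≈ 898.5714.
New expenditure = 361.1429 × 898.5714 = 324512.65.

324512.65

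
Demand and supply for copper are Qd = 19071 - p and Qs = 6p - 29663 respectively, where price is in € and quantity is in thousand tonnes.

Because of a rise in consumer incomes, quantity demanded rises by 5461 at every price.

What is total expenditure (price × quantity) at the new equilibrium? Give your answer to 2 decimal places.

Original equilibrium: 19071 - p = 6p - 29663 gives 48734 = 7p, so p = 6962 and Q = 12109.
The shock moves the curves to Qd = 24532 - p and Qs = 6p - 29663.
Equate the new curves: 24532 - p = 6p - 29663, giving 54195 = 7p, p = 54195/7 ≈ 7742.1429, Q = 117529/7 ≈ 16789.8571.
New expenditure = 7742.1429 × 16789.8571 = 129989472.55.

129989472.55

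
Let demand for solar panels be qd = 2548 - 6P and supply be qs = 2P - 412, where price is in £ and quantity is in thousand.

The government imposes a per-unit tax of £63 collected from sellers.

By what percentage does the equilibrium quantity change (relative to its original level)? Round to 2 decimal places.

Original equilibrium: 2548 - 6P = 2P - 412 gives 2960 = 8P, so P = 370 and q = 328.
Since sellers keep the price net of the tax, the effective supply curve becomes qs = 2P - 538.
New equilibrium: 2548 - 6P = 2P - 538 ⇒ 3086 = 8P ⇒ P = 385.75, q = 233.5.
%Δq = (233.5 − 328) / 328 × 100 = -28.81%.

-28.81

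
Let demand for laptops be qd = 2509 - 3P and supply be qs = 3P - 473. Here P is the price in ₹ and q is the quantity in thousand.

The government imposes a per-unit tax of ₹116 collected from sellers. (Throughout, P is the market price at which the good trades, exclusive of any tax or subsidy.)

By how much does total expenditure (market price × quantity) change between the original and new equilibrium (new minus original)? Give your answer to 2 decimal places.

-37526.00

Solve the original market: 2509 - 3P = 3P - 473, hence P = 497 and q = 1018.
Since sellers keep the price net of the tax, the effective supply curve becomes qs = 3P - 821.
Equate the new curves: 2509 - 3P = 3P - 821, giving 3330 = 6P, P = 555, q = 844.
Expenditure moves from 497×1018 = 505946 to 555×844 = 468420; change = -37526.00.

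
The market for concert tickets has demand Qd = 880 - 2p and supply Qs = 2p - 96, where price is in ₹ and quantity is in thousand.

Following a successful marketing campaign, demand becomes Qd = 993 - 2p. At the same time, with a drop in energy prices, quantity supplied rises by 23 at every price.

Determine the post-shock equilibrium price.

Solve the original market: 880 - 2p = 2p - 96, hence p = 244 and Q = 392.
After the shift, demand is Qd = 993 - 2p and supply is Qs = 2p - 73.
New equilibrium: 993 - 2p = 2p - 73 ⇒ 1066 = 4p ⇒ p = 266.5, Q = 460.

266.5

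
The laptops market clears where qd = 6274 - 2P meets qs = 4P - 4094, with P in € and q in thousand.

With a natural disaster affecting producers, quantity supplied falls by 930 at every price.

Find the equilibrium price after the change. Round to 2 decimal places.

1883.00

Solve the original market: 6274 - 2P = 4P - 4094, hence P = 1728 and q = 2818.
With the change applied: demand qd = 6274 - 2P, supply qs = 4P - 5024.
Setting them equal: 6274 - 2P = 4P - 5024 → 11298 = 6P, so P = 1883 and q = 2508.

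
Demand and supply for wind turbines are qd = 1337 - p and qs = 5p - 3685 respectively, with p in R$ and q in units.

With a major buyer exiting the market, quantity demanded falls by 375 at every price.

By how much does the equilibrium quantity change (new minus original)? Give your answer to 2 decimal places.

-312.50

Original equilibrium: 1337 - p = 5p - 3685 gives 5022 = 6p, so p = 837 and q = 500.
The new curves are qd = 962 - p (demand) and qs = 5p - 3685 (supply).
New equilibrium: 962 - p = 5p - 3685 ⇒ 4647 = 6p ⇒ p = 774.5, q = 187.5.
Δq = 187.5 − 500 = -312.50.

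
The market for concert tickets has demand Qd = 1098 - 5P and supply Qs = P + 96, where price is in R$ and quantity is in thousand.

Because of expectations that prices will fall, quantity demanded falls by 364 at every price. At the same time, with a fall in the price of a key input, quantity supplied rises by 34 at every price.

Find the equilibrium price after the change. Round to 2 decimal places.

100.67

Before the shock: 1098 - 5P = P + 96 ⇒ 1002 = 6P ⇒ P = 167, Q = 263.
The new curves are Qd = 734 - 5P (demand) and Qs = P + 130 (supply).
Setting them equal: 734 - 5P = P + 130 → 604 = 6P, so P = 302/3 ≈ 100.6667 and Q = 692/3 ≈ 230.6667.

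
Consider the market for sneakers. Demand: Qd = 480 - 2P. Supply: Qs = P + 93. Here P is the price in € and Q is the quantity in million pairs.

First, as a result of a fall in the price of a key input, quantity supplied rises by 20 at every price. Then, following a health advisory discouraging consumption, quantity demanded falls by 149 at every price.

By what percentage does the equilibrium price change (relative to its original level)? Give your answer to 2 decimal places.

Before the shock: 480 - 2P = P + 93 ⇒ 387 = 3P ⇒ P = 129, Q = 222.
The shock moves the curves to Qd = 331 - 2P and Qs = P + 113.
Equate the new curves: 331 - 2P = P + 113, giving 218 = 3P, P = 218/3 ≈ 72.6667, Q = 557/3 ≈ 185.6667.
%ΔP = (72.6667 − 129) / 129 × 100 = -43.67%.

-43.67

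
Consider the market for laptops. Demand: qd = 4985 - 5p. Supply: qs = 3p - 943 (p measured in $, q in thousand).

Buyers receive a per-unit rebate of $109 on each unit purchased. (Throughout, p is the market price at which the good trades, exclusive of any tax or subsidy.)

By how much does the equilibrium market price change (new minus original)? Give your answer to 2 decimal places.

Initially, 4985 - 5p = 3p - 943, so 5928 = 8p and p = 741, q = 1280.
Since buyers' out-of-pocket price is the market price minus the rebate, the effective demand curve becomes qd = 5530 - 5p.
Equate the new curves: 5530 - 5p = 3p - 943, giving 6473 = 8p, p = 809.125, q = 1484.375.
Δp = 809.125 − 741 = +68.13.

+68.13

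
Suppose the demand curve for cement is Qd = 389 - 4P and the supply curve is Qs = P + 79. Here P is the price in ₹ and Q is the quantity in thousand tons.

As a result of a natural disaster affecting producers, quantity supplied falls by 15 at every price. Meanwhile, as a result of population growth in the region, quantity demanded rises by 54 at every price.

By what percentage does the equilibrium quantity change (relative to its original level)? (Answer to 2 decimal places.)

Original equilibrium: 389 - 4P = P + 79 gives 310 = 5P, so P = 62 and Q = 141.
With the change applied: demand Qd = 443 - 4P, supply Qs = P + 64.
Setting them equal: 443 - 4P = P + 64 → 379 = 5P, so P = 75.8 and Q = 139.8.
%ΔQ = (139.8 − 141) / 141 × 100 = -0.85%.

-0.85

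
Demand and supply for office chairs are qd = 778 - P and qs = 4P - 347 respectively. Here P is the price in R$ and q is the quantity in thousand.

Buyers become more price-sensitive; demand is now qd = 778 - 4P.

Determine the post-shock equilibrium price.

140.625

Before the shock: 778 - P = 4P - 347 ⇒ 1125 = 5P ⇒ P = 225, q = 553.
The shock moves the curves to qd = 778 - 4P and qs = 4P - 347.
Setting them equal: 778 - 4P = 4P - 347 → 1125 = 8P, so P = 140.625 and q = 215.5.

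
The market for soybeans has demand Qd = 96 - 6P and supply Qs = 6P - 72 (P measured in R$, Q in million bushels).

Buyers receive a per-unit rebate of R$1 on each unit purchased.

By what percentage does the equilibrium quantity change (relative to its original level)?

Before the shock: 96 - 6P = 6P - 72 ⇒ 168 = 12P ⇒ P = 14, Q = 12.
Since buyers' out-of-pocket price is the market price minus the rebate, the effective demand curve becomes Qd = 102 - 6P.
Clearing the new market: 102 - 6P = 6P - 72, so P = 14.5 and Q = 15.
%ΔQ = (15 − 12) / 12 × 100 = +25%.

+25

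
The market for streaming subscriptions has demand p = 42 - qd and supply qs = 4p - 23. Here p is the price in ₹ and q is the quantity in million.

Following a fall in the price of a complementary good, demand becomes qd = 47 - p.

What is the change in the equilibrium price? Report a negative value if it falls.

Original equilibrium: 42 - p = 4p - 23 gives 65 = 5p, so p = 13 and q = 29.
The shock moves the curves to qd = 47 - p and qs = 4p - 23.
Equate the new curves: 47 - p = 4p - 23, giving 70 = 5p, p = 14, q = 33.
Δp = 14 − 13 = +1.

+1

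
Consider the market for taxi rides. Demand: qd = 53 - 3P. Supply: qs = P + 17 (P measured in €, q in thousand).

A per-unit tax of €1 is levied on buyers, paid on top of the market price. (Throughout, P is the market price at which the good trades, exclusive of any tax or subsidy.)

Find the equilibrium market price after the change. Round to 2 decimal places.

Before the shock: 53 - 3P = P + 17 ⇒ 36 = 4P ⇒ P = 9, q = 26.
Since buyers pay the price plus the tax, the effective demand curve becomes qd = 50 - 3P.
Setting them equal: 50 - 3P = P + 17 → 33 = 4P, so P = 8.25 and q = 25.25.

8.25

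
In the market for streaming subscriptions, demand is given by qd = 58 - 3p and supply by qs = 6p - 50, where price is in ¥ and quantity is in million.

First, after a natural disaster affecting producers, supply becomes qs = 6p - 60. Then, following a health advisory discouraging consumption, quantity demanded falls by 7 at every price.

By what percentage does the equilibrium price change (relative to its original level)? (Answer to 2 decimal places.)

Before the shock: 58 - 3p = 6p - 50 ⇒ 108 = 9p ⇒ p = 12, q = 22.
The shock moves the curves to qd = 51 - 3p and qs = 6p - 60.
Clearing the new market: 51 - 3p = 6p - 60, so p = 37/3 ≈ 12.3333 and q = 14.
%Δp = (12.3333 − 12) / 12 × 100 = +2.78%.

+2.78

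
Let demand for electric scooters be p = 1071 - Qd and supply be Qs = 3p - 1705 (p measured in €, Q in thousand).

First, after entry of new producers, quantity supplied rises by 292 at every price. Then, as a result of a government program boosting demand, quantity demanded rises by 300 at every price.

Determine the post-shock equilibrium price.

Solve the original market: 1071 - p = 3p - 1705, hence p = 694 and Q = 377.
The new curves are Qd = 1371 - p (demand) and Qs = 3p - 1413 (supply).
Setting them equal: 1371 - p = 3p - 1413 → 2784 = 4p, so p = 696 and Q = 675.

696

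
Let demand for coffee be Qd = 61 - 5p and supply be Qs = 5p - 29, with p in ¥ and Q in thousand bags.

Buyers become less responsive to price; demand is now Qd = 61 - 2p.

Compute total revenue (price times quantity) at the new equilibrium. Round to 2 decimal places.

Solve the original market: 61 - 5p = 5p - 29, hence p = 9 and Q = 16.
The shock moves the curves to Qd = 61 - 2p and Qs = 5p - 29.
Equate the new curves: 61 - 2p = 5p - 29, giving 90 = 7p, p = 90/7 ≈ 12.8571, Q = 247/7 ≈ 35.2857.
New expenditure = 12.8571 × 35.2857 = 453.67.

453.67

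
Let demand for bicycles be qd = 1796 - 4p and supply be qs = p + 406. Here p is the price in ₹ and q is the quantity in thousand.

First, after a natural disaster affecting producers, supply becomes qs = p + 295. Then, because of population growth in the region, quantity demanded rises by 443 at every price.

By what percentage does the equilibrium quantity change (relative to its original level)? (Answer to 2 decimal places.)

Initially, 1796 - 4p = p + 406, so 1390 = 5p and p = 278, q = 684.
The shock moves the curves to qd = 2239 - 4p and qs = p + 295.
Clearing the new market: 2239 - 4p = p + 295, so p = 388.8 and q = 683.8.
%Δq = (683.8 − 684) / 684 × 100 = -0.03%.

-0.03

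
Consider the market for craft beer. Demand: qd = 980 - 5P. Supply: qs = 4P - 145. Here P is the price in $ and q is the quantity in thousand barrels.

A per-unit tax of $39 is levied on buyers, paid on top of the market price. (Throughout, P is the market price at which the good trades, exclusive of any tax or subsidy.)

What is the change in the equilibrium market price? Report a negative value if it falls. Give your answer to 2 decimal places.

Initially, 980 - 5P = 4P - 145, so 1125 = 9P and P = 125, q = 355.
Since buyers pay the price plus the tax, the effective demand curve becomes qd = 785 - 5P.
Setting them equal: 785 - 5P = 4P - 145 → 930 = 9P, so P = 310/3 ≈ 103.3333 and q = 805/3 ≈ 268.3333.
ΔP = 103.3333 − 125 = -21.67.

-21.67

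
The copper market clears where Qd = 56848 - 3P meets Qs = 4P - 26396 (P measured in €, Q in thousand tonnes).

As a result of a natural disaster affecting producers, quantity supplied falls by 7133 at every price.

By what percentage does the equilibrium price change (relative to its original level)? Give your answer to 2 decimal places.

Initially, 56848 - 3P = 4P - 26396, so 83244 = 7P and P = 11892, Q = 21172.
The shock moves the curves to Qd = 56848 - 3P and Qs = 4P - 33529.
Clearing the new market: 56848 - 3P = 4P - 33529, so P = 12911 and Q = 18115.
%ΔP = (12911 − 11892) / 11892 × 100 = +8.57%.

+8.57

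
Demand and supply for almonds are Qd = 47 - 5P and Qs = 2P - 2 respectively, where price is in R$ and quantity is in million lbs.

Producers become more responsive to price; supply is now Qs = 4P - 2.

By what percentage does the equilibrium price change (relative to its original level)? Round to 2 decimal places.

-22.22

Before the shock: 47 - 5P = 2P - 2 ⇒ 49 = 7P ⇒ P = 7, Q = 12.
The new curves are Qd = 47 - 5P (demand) and Qs = 4P - 2 (supply).
New equilibrium: 47 - 5P = 4P - 2 ⇒ 49 = 9P ⇒ P = 49/9 ≈ 5.4444, Q = 178/9 ≈ 19.7778.
%ΔP = (5.4444 − 7) / 7 × 100 = -22.22%.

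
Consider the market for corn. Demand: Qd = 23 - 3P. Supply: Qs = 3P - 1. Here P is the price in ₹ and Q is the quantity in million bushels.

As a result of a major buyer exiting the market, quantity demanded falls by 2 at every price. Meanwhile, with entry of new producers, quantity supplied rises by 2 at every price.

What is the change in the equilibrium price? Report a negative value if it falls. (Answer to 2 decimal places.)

Before the shock: 23 - 3P = 3P - 1 ⇒ 24 = 6P ⇒ P = 4, Q = 11.
After the shift, demand is Qd = 21 - 3P and supply is Qs = 3P + 1.
Setting them equal: 21 - 3P = 3P + 1 → 20 = 6P, so P = 10/3 ≈ 3.3333 and Q = 11.
ΔP = 3.3333 − 4 = -0.67.

-0.67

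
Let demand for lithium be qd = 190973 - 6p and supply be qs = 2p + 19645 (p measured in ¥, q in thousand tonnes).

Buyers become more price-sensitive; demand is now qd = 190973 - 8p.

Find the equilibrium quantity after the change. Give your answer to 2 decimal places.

53910.60

Initially, 190973 - 6p = 2p + 19645, so 171328 = 8p and p = 21416, q = 62477.
After the shift, demand is qd = 190973 - 8p and supply is qs = 2p + 19645.
New equilibrium: 190973 - 8p = 2p + 19645 ⇒ 171328 = 10p ⇒ p = 17132.8, q = 53910.6.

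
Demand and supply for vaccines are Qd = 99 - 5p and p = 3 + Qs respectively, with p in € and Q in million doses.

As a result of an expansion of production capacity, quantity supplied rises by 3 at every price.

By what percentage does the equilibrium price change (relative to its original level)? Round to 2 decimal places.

Original equilibrium: 99 - 5p = p - 3 gives 102 = 6p, so p = 17 and Q = 14.
With the change applied: demand Qd = 99 - 5p, supply Qs = p.
New equilibrium: 99 - 5p = p ⇒ 99 = 6p ⇒ p = 16.5, Q = 16.5.
%Δp = (16.5 − 17) / 17 × 100 = -2.94%.

-2.94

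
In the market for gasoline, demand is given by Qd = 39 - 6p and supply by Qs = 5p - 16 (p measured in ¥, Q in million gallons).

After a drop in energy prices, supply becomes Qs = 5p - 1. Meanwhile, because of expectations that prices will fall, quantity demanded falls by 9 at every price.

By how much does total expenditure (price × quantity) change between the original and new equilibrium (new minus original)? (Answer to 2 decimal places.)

-8.11

Solve the original market: 39 - 6p = 5p - 16, hence p = 5 and Q = 9.
The shock moves the curves to Qd = 30 - 6p and Qs = 5p - 1.
New equilibrium: 30 - 6p = 5p - 1 ⇒ 31 = 11p ⇒ p = 31/11 ≈ 2.8182, Q = 144/11 ≈ 13.0909.
Expenditure moves from 5×9 = 45 to 2.8182×13.0909 = 36.8926; change = -8.11.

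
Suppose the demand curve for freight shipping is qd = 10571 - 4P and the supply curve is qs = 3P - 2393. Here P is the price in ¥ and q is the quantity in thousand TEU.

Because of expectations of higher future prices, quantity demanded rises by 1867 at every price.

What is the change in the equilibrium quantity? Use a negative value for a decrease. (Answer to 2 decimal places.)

+800.14

Solve the original market: 10571 - 4P = 3P - 2393, hence P = 1852 and q = 3163.
The new curves are qd = 12438 - 4P (demand) and qs = 3P - 2393 (supply).
Clearing the new market: 12438 - 4P = 3P - 2393, so P = 14831/7 ≈ 2118.7143 and q = 27742/7 ≈ 3963.1429.
Δq = 3963.1429 − 3163 = +800.14.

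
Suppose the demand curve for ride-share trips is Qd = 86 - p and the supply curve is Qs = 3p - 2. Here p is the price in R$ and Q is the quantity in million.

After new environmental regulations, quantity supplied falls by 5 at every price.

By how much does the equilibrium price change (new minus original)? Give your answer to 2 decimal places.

Solve the original market: 86 - p = 3p - 2, hence p = 22 and Q = 64.
The shock moves the curves to Qd = 86 - p and Qs = 3p - 7.
Setting them equal: 86 - p = 3p - 7 → 93 = 4p, so p = 23.25 and Q = 62.75.
Δp = 23.25 − 22 = +1.25.

+1.25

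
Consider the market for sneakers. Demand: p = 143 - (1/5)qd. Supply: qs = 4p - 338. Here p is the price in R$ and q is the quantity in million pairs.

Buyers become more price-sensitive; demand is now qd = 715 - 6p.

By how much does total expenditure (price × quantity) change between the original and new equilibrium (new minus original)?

-6449.04

Before the shock: 715 - 5p = 4p - 338 ⇒ 1053 = 9p ⇒ p = 117, q = 130.
With the change applied: demand qd = 715 - 6p, supply qs = 4p - 338.
New equilibrium: 715 - 6p = 4p - 338 ⇒ 1053 = 10p ⇒ p = 105.3, q = 83.2.
Expenditure moves from 117×130 = 15210 to 105.3×83.2 = 8760.96; change = -6449.04.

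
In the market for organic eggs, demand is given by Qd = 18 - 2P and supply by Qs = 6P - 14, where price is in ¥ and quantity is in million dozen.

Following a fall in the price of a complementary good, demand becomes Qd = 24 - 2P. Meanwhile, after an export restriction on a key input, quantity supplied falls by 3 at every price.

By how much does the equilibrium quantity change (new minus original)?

Initially, 18 - 2P = 6P - 14, so 32 = 8P and P = 4, Q = 10.
After the shift, demand is Qd = 24 - 2P and supply is Qs = 6P - 17.
New equilibrium: 24 - 2P = 6P - 17 ⇒ 41 = 8P ⇒ P = 5.125, Q = 13.75.
ΔQ = 13.75 − 10 = +3.75.

+3.75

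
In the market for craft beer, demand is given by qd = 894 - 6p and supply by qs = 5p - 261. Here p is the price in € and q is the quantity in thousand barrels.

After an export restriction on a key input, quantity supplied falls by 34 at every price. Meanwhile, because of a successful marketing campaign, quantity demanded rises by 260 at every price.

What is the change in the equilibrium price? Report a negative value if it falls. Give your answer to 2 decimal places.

+26.73

Initially, 894 - 6p = 5p - 261, so 1155 = 11p and p = 105, q = 264.
The shock moves the curves to qd = 1154 - 6p and qs = 5p - 295.
Clearing the new market: 1154 - 6p = 5p - 295, so p = 1449/11 ≈ 131.7273 and q = 4000/11 ≈ 363.6364.
Δp = 131.7273 − 105 = +26.73.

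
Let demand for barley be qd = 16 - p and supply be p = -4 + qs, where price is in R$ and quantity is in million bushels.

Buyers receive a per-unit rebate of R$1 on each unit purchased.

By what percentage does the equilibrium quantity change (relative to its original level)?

+5

Initially, 16 - p = p + 4, so 12 = 2p and p = 6, q = 10.
Since buyers' out-of-pocket price is the market price minus the rebate, the effective demand curve becomes qd = 17 - p.
Equate the new curves: 17 - p = p + 4, giving 13 = 2p, p = 6.5, q = 10.5.
%Δq = (10.5 − 10) / 10 × 100 = +5%.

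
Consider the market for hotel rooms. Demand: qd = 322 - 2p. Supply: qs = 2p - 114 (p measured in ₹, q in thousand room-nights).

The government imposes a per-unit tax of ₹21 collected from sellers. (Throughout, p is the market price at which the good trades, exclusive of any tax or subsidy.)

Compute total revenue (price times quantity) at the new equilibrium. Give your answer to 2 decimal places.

9918.50

Original equilibrium: 322 - 2p = 2p - 114 gives 436 = 4p, so p = 109 and q = 104.
Since sellers keep the price net of the tax, the effective supply curve becomes qs = 2p - 156.
Clearing the new market: 322 - 2p = 2p - 156, so p = 119.5 and q = 83.
New expenditure = 119.5 × 83 = 9918.50.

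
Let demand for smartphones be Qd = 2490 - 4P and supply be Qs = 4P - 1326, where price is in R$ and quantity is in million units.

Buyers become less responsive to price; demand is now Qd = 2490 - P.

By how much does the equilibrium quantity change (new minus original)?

+1144.8

Solve the original market: 2490 - 4P = 4P - 1326, hence P = 477 and Q = 582.
After the shift, demand is Qd = 2490 - P and supply is Qs = 4P - 1326.
Equate the new curves: 2490 - P = 4P - 1326, giving 3816 = 5P, P = 763.2, Q = 1726.8.
ΔQ = 1726.8 − 582 = +1144.8.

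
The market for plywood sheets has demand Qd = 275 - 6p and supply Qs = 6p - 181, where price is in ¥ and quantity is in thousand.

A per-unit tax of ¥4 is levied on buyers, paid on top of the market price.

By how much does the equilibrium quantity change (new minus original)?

-12

Original equilibrium: 275 - 6p = 6p - 181 gives 456 = 12p, so p = 38 and Q = 47.
Since buyers pay the price plus the tax, the effective demand curve becomes Qd = 251 - 6p.
New equilibrium: 251 - 6p = 6p - 181 ⇒ 432 = 12p ⇒ p = 36, Q = 35.
ΔQ = 35 − 47 = -12.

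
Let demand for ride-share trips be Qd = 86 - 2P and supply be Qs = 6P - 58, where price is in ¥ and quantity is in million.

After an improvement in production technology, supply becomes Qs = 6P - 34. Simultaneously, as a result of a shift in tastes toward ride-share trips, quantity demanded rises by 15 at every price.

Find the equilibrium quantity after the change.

67.25

Original equilibrium: 86 - 2P = 6P - 58 gives 144 = 8P, so P = 18 and Q = 50.
The shock moves the curves to Qd = 101 - 2P and Qs = 6P - 34.
New equilibrium: 101 - 2P = 6P - 34 ⇒ 135 = 8P ⇒ P = 16.875, Q = 67.25.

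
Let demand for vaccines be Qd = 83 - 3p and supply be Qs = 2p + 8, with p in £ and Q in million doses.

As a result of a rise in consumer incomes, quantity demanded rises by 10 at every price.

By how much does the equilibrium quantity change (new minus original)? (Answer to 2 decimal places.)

Solve the original market: 83 - 3p = 2p + 8, hence p = 15 and Q = 38.
After the shift, demand is Qd = 93 - 3p and supply is Qs = 2p + 8.
Clearing the new market: 93 - 3p = 2p + 8, so p = 17 and Q = 42.
ΔQ = 42 − 38 = +4.00.

+4.00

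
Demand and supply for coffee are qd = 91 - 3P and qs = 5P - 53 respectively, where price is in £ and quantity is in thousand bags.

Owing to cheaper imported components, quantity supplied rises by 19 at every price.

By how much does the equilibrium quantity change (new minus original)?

+7.125

Original equilibrium: 91 - 3P = 5P - 53 gives 144 = 8P, so P = 18 and q = 37.
With the change applied: demand qd = 91 - 3P, supply qs = 5P - 34.
Clearing the new market: 91 - 3P = 5P - 34, so P = 15.625 and q = 44.125.
Δq = 44.125 − 37 = +7.125.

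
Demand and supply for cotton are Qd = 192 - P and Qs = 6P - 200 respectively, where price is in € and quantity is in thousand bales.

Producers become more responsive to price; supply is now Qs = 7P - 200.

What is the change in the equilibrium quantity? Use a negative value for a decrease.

Solve the original market: 192 - P = 6P - 200, hence P = 56 and Q = 136.
The new curves are Qd = 192 - P (demand) and Qs = 7P - 200 (supply).
Clearing the new market: 192 - P = 7P - 200, so P = 49 and Q = 143.
ΔQ = 143 − 136 = +7.

+7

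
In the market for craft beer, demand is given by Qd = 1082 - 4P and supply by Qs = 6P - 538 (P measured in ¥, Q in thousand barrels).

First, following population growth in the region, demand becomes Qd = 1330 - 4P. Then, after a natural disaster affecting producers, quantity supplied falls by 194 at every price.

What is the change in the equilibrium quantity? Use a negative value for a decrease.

Before the shock: 1082 - 4P = 6P - 538 ⇒ 1620 = 10P ⇒ P = 162, Q = 434.
The new curves are Qd = 1330 - 4P (demand) and Qs = 6P - 732 (supply).
Clearing the new market: 1330 - 4P = 6P - 732, so P = 206.2 and Q = 505.2.
ΔQ = 505.2 − 434 = +71.2.

+71.2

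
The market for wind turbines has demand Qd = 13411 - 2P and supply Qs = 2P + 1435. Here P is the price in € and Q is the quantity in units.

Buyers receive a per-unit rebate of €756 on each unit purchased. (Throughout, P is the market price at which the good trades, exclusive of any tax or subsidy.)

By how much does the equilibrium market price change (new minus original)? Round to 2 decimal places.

+378.00

Before the shock: 13411 - 2P = 2P + 1435 ⇒ 11976 = 4P ⇒ P = 2994, Q = 7423.
Since buyers' out-of-pocket price is the market price minus the rebate, the effective demand curve becomes Qd = 14923 - 2P.
Setting them equal: 14923 - 2P = 2P + 1435 → 13488 = 4P, so P = 3372 and Q = 8179.
ΔP = 3372 − 2994 = +378.00.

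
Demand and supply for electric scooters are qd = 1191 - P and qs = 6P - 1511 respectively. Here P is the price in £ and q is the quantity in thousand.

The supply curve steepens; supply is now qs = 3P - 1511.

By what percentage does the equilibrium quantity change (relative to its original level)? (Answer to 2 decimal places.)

-35.96

Original equilibrium: 1191 - P = 6P - 1511 gives 2702 = 7P, so P = 386 and q = 805.
With the change applied: demand qd = 1191 - P, supply qs = 3P - 1511.
Clearing the new market: 1191 - P = 3P - 1511, so P = 675.5 and q = 515.5.
%Δq = (515.5 − 805) / 805 × 100 = -35.96%.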